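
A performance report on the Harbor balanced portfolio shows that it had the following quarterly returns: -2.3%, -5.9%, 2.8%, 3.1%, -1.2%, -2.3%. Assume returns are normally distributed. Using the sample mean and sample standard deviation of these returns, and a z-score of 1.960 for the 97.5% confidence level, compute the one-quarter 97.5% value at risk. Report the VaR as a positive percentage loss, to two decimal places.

7.68

μ = (-2.3 − 5.9 + 2.8 + 3.1 − 1.2 − 2.3) / 6 = -0.9667%
Sample std dev = √[58.6733 / 5] = 3.4256%
VaR = −(μ − z·σ) = −(-0.9667 − 1.960 × 3.4256) = −(-7.6809) = 7.6809%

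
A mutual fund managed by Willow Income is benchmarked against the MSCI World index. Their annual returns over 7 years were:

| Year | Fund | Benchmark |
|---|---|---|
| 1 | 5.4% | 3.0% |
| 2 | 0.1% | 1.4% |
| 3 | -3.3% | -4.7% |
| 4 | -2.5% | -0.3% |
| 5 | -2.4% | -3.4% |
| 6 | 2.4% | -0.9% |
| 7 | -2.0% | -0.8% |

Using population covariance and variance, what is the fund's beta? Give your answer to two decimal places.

0.92

r̄p = -0.3286%,  r̄m = -0.8143%
Cov = Σ(rp − r̄p)(rm − r̄m) / 7 = 5.4753
Var(rm) = Σ(rm − r̄m)² / 7 = 5.9298
β = Cov / Var = 5.4753 / 5.9298 = 0.9234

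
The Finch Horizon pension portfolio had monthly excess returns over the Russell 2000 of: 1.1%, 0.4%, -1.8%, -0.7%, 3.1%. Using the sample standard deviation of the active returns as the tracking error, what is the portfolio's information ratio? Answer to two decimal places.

r̄ = (1.1 + 0.4 − 1.8 − 0.7 + 3.1) / 5 = 2.10 / 5 = 0.4200%
Σ(r − r̄)² = (1.1 − 0.4200)² + (0.4 − 0.4200)² + … = 13.8280
σ = √[13.8280 / 4] = 1.8593%
IR = r̄ / tracking error = 0.4200 / 1.8593 = 0.2259

0.23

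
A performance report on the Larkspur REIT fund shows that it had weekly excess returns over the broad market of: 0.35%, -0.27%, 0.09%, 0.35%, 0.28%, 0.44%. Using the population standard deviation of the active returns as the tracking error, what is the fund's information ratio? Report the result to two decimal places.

r̄ = (0.35 − 0.27 + 0.09 + 0.35 + 0.28 + 0.44) / 6 = 0.2067%
Σ(r − r̄)² = 0.3417; population σ = √(0.3417/6) = 0.2386%
IR = r̄ / tracking error = 0.2067 / 0.2386 = 0.8663

0.87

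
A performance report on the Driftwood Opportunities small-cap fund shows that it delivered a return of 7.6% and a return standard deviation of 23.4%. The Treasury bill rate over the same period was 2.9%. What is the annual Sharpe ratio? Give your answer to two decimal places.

0.20

Sharpe = (Rp − Rf) / σp = (7.6% − 2.9%) / 23.4% = 4.70% / 23.4% = 0.2009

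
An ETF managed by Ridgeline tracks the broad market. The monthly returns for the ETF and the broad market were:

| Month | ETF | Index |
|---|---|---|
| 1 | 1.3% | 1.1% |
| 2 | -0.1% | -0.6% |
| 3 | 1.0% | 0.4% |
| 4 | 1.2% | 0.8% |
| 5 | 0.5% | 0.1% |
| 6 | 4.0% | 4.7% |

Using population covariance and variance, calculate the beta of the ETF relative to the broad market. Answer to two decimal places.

r̄p = 1.3167%,  r̄m = 1.0833%
Cov = Σ(rp − r̄p)(rm − r̄m) / 6 = 2.1903
Var(rm) = Σ(rm − r̄m)² / 6 = 2.9047
β = Cov / Var = 2.1903 / 2.9047 = 0.7541

0.75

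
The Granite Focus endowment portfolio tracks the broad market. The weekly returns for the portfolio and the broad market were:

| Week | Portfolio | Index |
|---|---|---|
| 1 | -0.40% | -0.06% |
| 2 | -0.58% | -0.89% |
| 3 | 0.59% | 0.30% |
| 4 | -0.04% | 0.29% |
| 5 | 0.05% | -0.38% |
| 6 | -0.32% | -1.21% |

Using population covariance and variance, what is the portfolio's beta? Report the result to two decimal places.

r̄p = -0.1167%,  r̄m = -0.3250%
Cov = Σ(rp − r̄p)(rm − r̄m) / 6 = 0.1411
Var(rm) = Σ(rm − r̄m)² / 6 = 0.3241
β = Cov / Var = 0.1411 / 0.3241 = 0.4354

0.44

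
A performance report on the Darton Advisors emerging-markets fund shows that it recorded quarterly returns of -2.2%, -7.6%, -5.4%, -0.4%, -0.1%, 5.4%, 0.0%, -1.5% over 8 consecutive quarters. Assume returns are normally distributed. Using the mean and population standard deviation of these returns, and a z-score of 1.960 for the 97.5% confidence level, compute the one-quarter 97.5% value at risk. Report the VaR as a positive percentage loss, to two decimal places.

Mean return r̄ = -11.80 / 8 = -1.4750%
Σ(r − r̄)² = 105.9350; population σ = √(105.9350/8) = 3.6389%
VaR = −(r̄ − z·σ) = −(-1.4750 − 1.960 × 3.6389) = −(-8.6072) = 8.6072%

8.61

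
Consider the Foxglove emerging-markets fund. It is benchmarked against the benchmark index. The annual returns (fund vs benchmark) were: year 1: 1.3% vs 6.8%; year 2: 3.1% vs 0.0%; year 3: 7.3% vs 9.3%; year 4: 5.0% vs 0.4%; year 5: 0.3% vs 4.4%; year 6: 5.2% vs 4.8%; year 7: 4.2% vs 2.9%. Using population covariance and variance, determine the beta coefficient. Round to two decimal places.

0.14

r̄p = 3.7714%,  r̄m = 4.0857%
Cov = Σ(rp − r̄p)(rm − r̄m) / 7 = 1.3324
Var(rm) = Σ(rm − r̄m)² / 7 = 9.5498
β = Cov / Var = 1.3324 / 9.5498 = 0.1395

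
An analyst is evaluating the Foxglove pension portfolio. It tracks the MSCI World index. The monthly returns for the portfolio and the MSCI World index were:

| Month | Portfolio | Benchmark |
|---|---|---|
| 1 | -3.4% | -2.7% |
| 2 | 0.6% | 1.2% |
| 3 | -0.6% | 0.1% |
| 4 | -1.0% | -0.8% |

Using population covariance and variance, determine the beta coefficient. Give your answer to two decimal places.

1.01

r̄p = -1.1000%,  r̄m = -0.5500%
Cov = Σ(rp − r̄p)(rm − r̄m) / 4 = 2.0550
Var(rm) = Σ(rm − r̄m)² / 4 = 2.0425
β = Cov / Var = 2.0550 / 2.0425 = 1.0061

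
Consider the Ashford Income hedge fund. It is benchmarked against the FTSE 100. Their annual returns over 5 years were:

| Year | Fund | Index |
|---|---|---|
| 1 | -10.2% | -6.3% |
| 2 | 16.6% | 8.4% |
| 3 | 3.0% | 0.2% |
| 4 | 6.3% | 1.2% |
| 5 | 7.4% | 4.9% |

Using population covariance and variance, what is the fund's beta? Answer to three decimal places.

1.721

r̄p = 4.6200%,  r̄m = 1.6800%
Cov = Σ(rp − r̄p)(rm − r̄m) / 5 = 41.8624
Var(rm) = Σ(rm − r̄m)² / 5 = 24.3256
β = Cov / Var = 41.8624 / 24.3256 = 1.7209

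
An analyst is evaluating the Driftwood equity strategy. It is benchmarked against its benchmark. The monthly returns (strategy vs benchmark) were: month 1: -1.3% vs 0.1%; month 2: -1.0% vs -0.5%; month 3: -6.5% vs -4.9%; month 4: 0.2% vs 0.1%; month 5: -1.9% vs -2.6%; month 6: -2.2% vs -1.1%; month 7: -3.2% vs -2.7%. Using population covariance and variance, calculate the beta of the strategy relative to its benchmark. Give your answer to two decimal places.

1.08

r̄p = -2.2714%,  r̄m = -1.6571%
Cov = Σ(rp − r̄p)(rm − r̄m) / 7 = 3.1273
Var(rm) = Σ(rm − r̄m)² / 7 = 2.9024
β = Cov / Var = 3.1273 / 2.9024 = 1.0775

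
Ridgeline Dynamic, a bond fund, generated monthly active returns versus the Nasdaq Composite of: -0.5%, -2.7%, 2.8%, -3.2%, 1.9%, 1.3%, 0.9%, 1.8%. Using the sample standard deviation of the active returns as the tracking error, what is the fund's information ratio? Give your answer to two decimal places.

0.13

r̄ = (-0.5 − 2.7 + 2.8 − 3.2 + 1.9 + 1.3 + 0.9 + 1.8) / 8 = 0.2875%
Σ(r − r̄)² = (-0.5 − 0.2875)² + (-2.7 − 0.2875)² + (2.8 − 0.2875)² + … = 34.3088
sample σ = √(34.3088 / 7) = √4.9013 = 2.2139%
IR = r̄ / tracking error = 0.2875 / 2.2139 = 0.1299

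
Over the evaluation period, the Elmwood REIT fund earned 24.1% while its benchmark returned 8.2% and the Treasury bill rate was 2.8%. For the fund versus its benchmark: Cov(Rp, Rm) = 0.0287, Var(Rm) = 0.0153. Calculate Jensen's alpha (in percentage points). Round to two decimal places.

β = Cov / Var = 0.0287 / 0.0153 = 1.8758
E[R] = Rf + β(Rm − Rf) = 2.8% + 1.8758 × (8.2% − 2.8%) = 12.9293%
α = Rp − E[R] = 24.1% − 12.9293% = 11.1707

11.17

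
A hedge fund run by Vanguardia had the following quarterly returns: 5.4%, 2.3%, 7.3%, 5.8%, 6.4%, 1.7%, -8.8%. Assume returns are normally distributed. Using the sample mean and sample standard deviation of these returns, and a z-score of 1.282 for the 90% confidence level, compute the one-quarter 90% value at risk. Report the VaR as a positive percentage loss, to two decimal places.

4.25

Mean return μ = 20.10 / 7 = 2.8714%
Σ(r − μ)² = (5.4 − 2.8714)² + (2.3 − 2.8714)² + (7.3 − 2.8714)² + … = 184.9543
σ = √[184.9543 / 6] = 5.5521%
VaR = −(μ − z·σ) = −(2.8714 − 1.282 × 5.5521) = −(-4.2464) = 4.2464%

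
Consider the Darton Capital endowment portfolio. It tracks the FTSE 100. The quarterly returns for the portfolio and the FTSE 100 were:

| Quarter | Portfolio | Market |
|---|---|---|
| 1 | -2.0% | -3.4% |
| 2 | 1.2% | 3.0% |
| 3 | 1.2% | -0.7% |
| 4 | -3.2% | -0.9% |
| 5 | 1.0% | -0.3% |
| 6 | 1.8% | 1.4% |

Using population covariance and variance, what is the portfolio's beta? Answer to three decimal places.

0.617

r̄p = 0.0000%,  r̄m = -0.1500%
Cov = Σ(rp − r̄p)(rm − r̄m) / 6 = 2.4433
Var(rm) = Σ(rm − r̄m)² / 6 = 3.9625
β = Cov / Var = 2.4433 / 3.9625 = 0.6166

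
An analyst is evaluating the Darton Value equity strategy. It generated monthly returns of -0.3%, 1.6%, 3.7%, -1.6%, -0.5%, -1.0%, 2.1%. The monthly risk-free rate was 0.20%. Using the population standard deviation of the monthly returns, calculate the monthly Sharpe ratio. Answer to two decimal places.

0.21

r̄ = (-0.3 + 1.6 + 3.7 − 1.6 − 0.5 − 1 + 2.1) / 7 = 4.00 / 7 = 0.5714%
Σ(r − r̄)² = (-0.3 − 0.5714)² + (1.6 − 0.5714)² + … = 22.2743
σ = √[22.2743 / 7] = 1.7838%
Sharpe = (r̄ − rf) / σ = (0.5714 − 0.2) / 1.7838 = 0.3714 / 1.7838 = 0.2082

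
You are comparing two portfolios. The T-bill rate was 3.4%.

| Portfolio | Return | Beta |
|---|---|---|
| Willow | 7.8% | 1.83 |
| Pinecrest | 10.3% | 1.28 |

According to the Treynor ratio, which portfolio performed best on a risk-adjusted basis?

Pinecrest

Willow: Treynor = (7.8% − 3.4%) / 1.83 = 2.404
Pinecrest: Treynor = (10.3% − 3.4%) / 1.28 = 5.391
Highest: Pinecrest (5.391).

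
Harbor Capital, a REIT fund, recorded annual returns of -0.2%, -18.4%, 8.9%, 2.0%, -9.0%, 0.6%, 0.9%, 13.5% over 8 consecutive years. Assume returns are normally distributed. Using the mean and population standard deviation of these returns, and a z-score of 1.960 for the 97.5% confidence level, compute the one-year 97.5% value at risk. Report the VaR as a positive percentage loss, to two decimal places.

r̄ = (-0.2 − 18.4 + 8.9 + 2 − 9 + 0.6 + 0.9 + 13.5) / 8 = -1.70 / 8 = -0.2125%
Population std dev = √[685.8688 / 8] = 9.2592%
VaR = −(r̄ − z·σ) = −(-0.2125 − 1.960 × 9.2592) = −(-18.3605) = 18.3605%

18.36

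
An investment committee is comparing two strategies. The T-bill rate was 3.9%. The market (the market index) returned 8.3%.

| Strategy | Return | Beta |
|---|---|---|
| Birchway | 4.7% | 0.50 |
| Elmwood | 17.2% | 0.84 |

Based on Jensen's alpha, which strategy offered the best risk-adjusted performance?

Elmwood

Birchway: α = 4.7% − [3.9% + 0.50 × (8.3% − 3.9%)] = -1.400
Elmwood: α = 17.2% − [3.9% + 0.84 × (8.3% − 3.9%)] = 9.604
Highest: Elmwood (9.604).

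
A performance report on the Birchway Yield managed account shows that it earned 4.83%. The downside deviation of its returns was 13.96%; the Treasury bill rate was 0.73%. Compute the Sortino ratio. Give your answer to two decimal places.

0.29

Sortino = (Rp − Rf) / σd = (4.83% − 0.73%) / 13.96% = 4.10% / 13.96% = 0.2937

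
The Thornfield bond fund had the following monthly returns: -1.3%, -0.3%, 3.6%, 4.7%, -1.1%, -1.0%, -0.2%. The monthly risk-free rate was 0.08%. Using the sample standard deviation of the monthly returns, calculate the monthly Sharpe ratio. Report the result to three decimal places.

0.223

μ = (-1.3 − 0.3 + 3.6 + 4.7 − 1.1 − 1 − 0.2) / 7 = 0.6286%
Σ(r − μ)² = 36.3143; sample σ = √(36.3143/6) = 2.4602%
Sharpe = (μ − rf) / σ = (0.6286 − 0.08) / 2.4602 = 0.5486 / 2.4602 = 0.2230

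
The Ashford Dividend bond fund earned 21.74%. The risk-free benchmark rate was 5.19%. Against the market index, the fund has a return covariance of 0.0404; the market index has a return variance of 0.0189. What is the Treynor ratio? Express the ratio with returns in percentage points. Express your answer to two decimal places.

β = Cov / Var = 0.0404 / 0.0189 = 2.1376
Treynor = (Rp − Rf) / β = (21.74% − 5.19%) / 2.1376 = 16.55 / 2.1376 = 7.7423

7.74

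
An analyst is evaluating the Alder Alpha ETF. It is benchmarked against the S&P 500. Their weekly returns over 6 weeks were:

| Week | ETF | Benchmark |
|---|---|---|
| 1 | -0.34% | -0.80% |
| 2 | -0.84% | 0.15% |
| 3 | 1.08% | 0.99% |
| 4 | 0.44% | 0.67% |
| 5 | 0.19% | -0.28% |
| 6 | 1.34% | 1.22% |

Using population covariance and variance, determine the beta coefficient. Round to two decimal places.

0.82

r̄p = 0.3117%,  r̄m = 0.3250%
Cov = Σ(rp − r̄p)(rm − r̄m) / 6 = 0.4140
Var(rm) = Σ(rm − r̄m)² / 6 = 0.5041
β = Cov / Var = 0.4140 / 0.5041 = 0.8213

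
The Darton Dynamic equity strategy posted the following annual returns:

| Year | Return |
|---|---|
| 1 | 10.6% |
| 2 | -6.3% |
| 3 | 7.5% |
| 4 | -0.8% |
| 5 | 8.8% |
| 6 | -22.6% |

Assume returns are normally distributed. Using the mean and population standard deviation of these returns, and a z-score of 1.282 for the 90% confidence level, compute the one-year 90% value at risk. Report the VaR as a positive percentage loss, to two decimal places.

15.23

μ = (10.6 − 6.3 + 7.5 − 0.8 + 8.8 − 22.6) / 6 = -2.80 / 6 = -0.4667%
Σ(r − μ)² = (10.6 − (-0.4667))² + (-6.3 − (-0.4667))² + (7.5 − (-0.4667))² + … = 795.8333
population σ = √(795.8333 / 6) = √132.6389 = 11.5169%
VaR = −(μ − z·σ) = −(-0.4667 − 1.282 × 11.5169) = −(-15.2314) = 15.2314%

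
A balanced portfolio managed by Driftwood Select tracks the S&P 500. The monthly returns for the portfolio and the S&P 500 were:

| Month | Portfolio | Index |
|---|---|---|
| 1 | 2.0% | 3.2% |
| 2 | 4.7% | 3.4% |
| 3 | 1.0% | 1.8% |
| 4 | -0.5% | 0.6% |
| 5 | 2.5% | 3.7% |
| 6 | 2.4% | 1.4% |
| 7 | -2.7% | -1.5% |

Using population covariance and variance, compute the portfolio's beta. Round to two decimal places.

1.15

r̄p = 1.3429%,  r̄m = 1.8000%
Cov = Σ(rp − r̄p)(rm − r̄m) / 7 = 3.3743
Var(rm) = Σ(rm − r̄m)² / 7 = 2.9457
β = Cov / Var = 3.3743 / 2.9457 = 1.1455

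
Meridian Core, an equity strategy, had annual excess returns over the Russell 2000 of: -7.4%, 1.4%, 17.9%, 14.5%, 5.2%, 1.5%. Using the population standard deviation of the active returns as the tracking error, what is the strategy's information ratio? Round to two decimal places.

r̄ = (-7.4 + 1.4 + 17.9 + 14.5 + 5.2 + 1.5) / 6 = 33.10 / 6 = 5.5167%
Σ(r − r̄)² = 434.0683; population σ = √(434.0683/6) = 8.5056%
IR = r̄ / tracking error = 5.5167 / 8.5056 = 0.6486

0.65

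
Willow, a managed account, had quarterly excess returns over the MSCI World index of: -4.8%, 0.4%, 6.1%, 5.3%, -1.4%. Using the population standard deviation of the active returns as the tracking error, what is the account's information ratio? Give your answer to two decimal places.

0.27

r̄ = (-4.8 + 0.4 + 6.1 + 5.3 − 1.4) / 5 = 1.1200%
Σ(r − r̄)² = (-4.8 − 1.1200)² + (0.4 − 1.1200)² + (6.1 − 1.1200)² + … = 84.1880
population σ = √(84.1880 / 5) = √16.8376 = 4.1034%
IR = r̄ / tracking error = 1.1200 / 4.1034 = 0.2729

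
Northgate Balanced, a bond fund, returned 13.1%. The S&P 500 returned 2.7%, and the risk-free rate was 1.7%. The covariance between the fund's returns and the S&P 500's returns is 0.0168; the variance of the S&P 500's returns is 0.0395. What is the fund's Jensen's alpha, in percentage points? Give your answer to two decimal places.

β = Cov / Var = 0.0168 / 0.0395 = 0.4253
E[R] = Rf + β(Rm − Rf) = 1.7% + 0.4253 × (2.7% − 1.7%) = 2.1253%
α = Rp − E[R] = 13.1% − 2.1253% = 10.9747

10.97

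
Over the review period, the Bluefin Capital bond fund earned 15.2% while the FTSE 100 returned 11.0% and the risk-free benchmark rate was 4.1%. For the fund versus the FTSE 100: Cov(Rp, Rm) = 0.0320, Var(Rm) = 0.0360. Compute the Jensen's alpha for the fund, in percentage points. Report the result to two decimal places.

4.97

β = Cov / Var = 0.0320 / 0.0360 = 0.8889
E[R] = Rf + β(Rm − Rf) = 4.1% + 0.8889 × (11.0% − 4.1%) = 10.2334%
α = Rp − E[R] = 15.2% − 10.2334% = 4.9666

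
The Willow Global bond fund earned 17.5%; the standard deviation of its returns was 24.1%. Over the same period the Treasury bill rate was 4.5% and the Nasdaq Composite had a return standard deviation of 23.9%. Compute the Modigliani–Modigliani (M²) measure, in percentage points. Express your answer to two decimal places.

Sharpe = (Rp − Rf) / σp = (17.5% − 4.5%) / 24.1% = 0.5394
M² = Rf + Sharpe × σm = 4.5% + 0.5394 × 23.9% = 17.3917%

17.39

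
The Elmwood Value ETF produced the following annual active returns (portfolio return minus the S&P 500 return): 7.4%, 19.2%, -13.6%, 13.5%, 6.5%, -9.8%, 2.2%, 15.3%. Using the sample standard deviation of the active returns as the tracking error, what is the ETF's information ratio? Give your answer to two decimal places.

0.43

μ = (7.4 + 19.2 − 13.6 + 13.5 + 6.5 − 9.8 + 2.2 + 15.3) / 8 = 5.0875%
Sample std dev = √[960.7688 / 7] = 11.7155%
IR = μ / tracking error = 5.0875 / 11.7155 = 0.4343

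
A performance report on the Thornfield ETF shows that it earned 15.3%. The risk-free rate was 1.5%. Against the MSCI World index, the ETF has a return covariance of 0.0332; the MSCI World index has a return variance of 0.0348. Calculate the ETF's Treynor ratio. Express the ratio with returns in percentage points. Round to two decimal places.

14.47

β = Cov / Var = 0.0332 / 0.0348 = 0.9540
Treynor = (Rp − Rf) / β = (15.3% − 1.5%) / 0.9540 = 13.80 / 0.9540 = 14.4654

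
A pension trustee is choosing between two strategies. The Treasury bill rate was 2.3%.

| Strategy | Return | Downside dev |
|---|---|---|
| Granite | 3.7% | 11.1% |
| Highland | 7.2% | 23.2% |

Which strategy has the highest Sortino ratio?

Granite: Sortino ratio = (3.7% − 2.3%) / 11.1% = 0.126
Highland: Sortino ratio = (7.2% − 2.3%) / 23.2% = 0.211
Highest: Highland (0.211).

Highland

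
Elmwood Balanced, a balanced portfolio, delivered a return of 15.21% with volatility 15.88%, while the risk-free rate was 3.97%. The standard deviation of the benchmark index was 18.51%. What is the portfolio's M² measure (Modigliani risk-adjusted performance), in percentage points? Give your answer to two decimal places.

Sharpe = (Rp − Rf) / σp = (15.21% − 3.97%) / 15.88% = 0.7078
M² = Rf + Sharpe × σm = 3.97% + 0.7078 × 18.51% = 17.0714%

17.07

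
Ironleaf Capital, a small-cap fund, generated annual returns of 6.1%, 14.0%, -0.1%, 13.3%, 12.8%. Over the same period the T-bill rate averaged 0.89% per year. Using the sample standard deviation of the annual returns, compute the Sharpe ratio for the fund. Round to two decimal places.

Mean return μ = 46.10 / 5 = 9.2200%
Sample σ = √[Σ(r − μ)² / 4] = √[148.9080 / 4] = √37.2270 = 6.1014%
Sharpe = (μ − rf) / σ = (9.2200 − 0.89) / 6.1014 = 8.3300 / 6.1014 = 1.3653

1.37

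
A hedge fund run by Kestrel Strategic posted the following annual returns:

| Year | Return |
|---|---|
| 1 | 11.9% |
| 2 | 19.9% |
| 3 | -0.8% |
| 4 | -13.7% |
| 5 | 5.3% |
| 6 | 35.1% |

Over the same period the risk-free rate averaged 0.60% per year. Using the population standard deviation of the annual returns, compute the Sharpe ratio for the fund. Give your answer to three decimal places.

0.584

r̄ = (11.9 + 19.9 − 0.8 − 13.7 + 5.3 + 35.1) / 6 = 9.6167%
Σ(r − r̄)² = 1431.1683; population σ = √(1431.1683/6) = 15.4444%
Sharpe = (r̄ − rf) / σ = (9.6167 − 0.6) / 15.4444 = 9.0167 / 15.4444 = 0.5838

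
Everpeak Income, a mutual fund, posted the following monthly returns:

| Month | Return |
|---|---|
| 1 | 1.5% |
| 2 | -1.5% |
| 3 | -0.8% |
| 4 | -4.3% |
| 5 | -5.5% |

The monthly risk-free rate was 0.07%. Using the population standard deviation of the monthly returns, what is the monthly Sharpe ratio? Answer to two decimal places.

-0.87

Mean return μ = -10.60 / 5 = -2.1200%
Σ(r − μ)² = (1.5 − (-2.1200))² + (-1.5 − (-2.1200))² + … = 31.4080
population σ = √(31.4080 / 5) = √6.2816 = 2.5063%
Sharpe = (μ − rf) / σ = (-2.1200 − 0.07) / 2.5063 = -2.1900 / 2.5063 = -0.8738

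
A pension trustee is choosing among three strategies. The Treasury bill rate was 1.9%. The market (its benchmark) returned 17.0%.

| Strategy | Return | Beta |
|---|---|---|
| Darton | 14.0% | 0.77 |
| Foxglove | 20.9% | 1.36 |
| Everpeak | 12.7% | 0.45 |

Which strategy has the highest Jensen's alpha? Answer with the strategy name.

Darton: α = 14.0% − [1.9% + 0.77 × (17.0% − 1.9%)] = 0.473
Foxglove: α = 20.9% − [1.9% + 1.36 × (17.0% − 1.9%)] = -1.536
Everpeak: α = 12.7% − [1.9% + 0.45 × (17.0% − 1.9%)] = 4.005
Highest: Everpeak (4.005).

Everpeak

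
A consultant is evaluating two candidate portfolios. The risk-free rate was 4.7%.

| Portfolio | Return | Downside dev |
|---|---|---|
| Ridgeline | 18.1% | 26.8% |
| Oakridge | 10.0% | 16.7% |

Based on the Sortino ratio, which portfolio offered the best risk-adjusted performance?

Ridgeline: Sortino ratio = (18.1% − 4.7%) / 26.8% = 0.500
Oakridge: Sortino ratio = (10.0% − 4.7%) / 16.7% = 0.317
Highest: Ridgeline (0.500).

Ridgeline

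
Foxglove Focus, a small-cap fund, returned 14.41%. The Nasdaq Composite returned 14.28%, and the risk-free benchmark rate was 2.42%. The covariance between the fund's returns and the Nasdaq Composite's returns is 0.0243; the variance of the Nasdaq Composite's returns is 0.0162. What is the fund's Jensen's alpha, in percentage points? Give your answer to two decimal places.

-5.80

β = Cov / Var = 0.0243 / 0.0162 = 1.5000
E[R] = Rf + β(Rm − Rf) = 2.42% + 1.5000 × (14.28% − 2.42%) = 20.2100%
α = Rp − E[R] = 14.41% − 20.2100% = -5.8000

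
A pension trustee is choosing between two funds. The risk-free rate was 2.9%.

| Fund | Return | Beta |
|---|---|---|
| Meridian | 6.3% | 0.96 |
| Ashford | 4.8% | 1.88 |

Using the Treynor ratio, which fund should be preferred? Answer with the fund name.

Meridian: Treynor = (6.3% − 2.9%) / 0.96 = 3.542
Ashford: Treynor = (4.8% − 2.9%) / 1.88 = 1.011
Highest: Meridian (3.542).

Meridian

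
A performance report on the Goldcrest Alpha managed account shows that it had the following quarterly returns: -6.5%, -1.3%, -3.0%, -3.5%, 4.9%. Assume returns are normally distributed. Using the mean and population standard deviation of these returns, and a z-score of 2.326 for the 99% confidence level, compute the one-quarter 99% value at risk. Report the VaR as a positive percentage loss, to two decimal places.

μ = (-6.5 − 1.3 − 3 − 3.5 + 4.9) / 5 = -1.8800%
Population σ = √[Σ(r − μ)² / 5] = √[71.5280 / 5] = √14.3056 = 3.7823%
VaR = −(μ − z·σ) = −(-1.8800 − 2.326 × 3.7823) = −(-10.6776) = 10.6776%

10.68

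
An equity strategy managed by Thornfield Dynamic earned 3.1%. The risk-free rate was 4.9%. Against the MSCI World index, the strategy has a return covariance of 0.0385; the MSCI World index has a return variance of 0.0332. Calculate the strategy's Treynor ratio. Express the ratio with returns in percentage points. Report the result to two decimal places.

β = Cov / Var = 0.0385 / 0.0332 = 1.1596
Treynor = (Rp − Rf) / β = (3.1% − 4.9%) / 1.1596 = -1.80 / 1.1596 = -1.5523

-1.55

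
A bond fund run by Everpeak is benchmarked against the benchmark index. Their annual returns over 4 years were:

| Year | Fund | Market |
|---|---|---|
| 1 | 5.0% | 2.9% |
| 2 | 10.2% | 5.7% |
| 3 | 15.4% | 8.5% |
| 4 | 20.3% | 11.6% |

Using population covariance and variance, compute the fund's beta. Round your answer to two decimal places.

r̄p = 12.7250%,  r̄m = 7.1750%
Cov = Σ(rp − r̄p)(rm − r̄m) / 4 = 18.4531
Var(rm) = Σ(rm − r̄m)² / 4 = 10.4469
β = Cov / Var = 18.4531 / 10.4469 = 1.7664

1.77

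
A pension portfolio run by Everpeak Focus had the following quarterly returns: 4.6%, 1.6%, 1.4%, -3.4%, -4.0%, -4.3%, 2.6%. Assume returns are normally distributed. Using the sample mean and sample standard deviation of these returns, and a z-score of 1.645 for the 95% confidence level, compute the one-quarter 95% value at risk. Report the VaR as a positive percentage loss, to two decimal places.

6.15

μ = (4.6 + 1.6 + 1.4 − 3.4 − 4 − 4.3 + 2.6) / 7 = -0.2143%
Σ(r − μ)² = 78.1686; sample σ = √(78.1686/6) = 3.6094%
VaR = −(μ − z·σ) = −(-0.2143 − 1.645 × 3.6094) = −(-6.1518) = 6.1518%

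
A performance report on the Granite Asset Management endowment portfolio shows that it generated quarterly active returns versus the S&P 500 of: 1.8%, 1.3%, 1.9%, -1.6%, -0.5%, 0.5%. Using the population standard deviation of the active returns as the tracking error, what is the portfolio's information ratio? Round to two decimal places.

0.45

Mean return r̄ = 3.40 / 6 = 0.5667%
Σ(r − r̄)² = (1.8 − 0.5667)² + (1.3 − 0.5667)² + … = 9.6733
σ = √[9.6733 / 6] = 1.2697%
IR = r̄ / tracking error = 0.5667 / 1.2697 = 0.4463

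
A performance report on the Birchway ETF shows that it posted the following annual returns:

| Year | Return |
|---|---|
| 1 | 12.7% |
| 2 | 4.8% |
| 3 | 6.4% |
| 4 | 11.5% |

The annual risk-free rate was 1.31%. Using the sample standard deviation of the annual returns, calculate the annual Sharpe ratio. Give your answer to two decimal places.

Mean return r̄ = 35.40 / 4 = 8.8500%
Sample σ = √[Σ(r − r̄)² / 3] = √[44.2500 / 3] = √14.7500 = 3.8406%
Sharpe = (r̄ − rf) / σ = (8.8500 − 1.31) / 3.8406 = 7.5400 / 3.8406 = 1.9632

1.96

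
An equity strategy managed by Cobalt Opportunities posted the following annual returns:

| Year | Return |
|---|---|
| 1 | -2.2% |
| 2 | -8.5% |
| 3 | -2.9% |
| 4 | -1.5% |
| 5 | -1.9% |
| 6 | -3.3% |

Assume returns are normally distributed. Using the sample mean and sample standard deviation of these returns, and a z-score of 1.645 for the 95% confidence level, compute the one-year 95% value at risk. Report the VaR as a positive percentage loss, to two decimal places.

r̄ = (-2.2 − 8.5 − 2.9 − 1.5 − 1.9 − 3.3) / 6 = -3.3833%
Σ(r − r̄)² = 33.5683; sample σ = √(33.5683/5) = 2.5911%
VaR = −(r̄ − z·σ) = −(-3.3833 − 1.645 × 2.5911) = −(-7.6457) = 7.6457%

7.65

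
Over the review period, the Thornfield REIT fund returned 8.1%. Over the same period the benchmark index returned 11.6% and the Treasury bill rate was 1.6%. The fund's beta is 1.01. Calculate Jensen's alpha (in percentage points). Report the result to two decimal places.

CAPM expected return = Rf + β(Rm − Rf) = 1.6% + 1.01 × (11.6% − 1.6%) = 1.6 + 1.01 × 10.00 = 11.7000%
Jensen's α = Rp − E[R] = 8.1% − 11.7000% = -3.6000

-3.60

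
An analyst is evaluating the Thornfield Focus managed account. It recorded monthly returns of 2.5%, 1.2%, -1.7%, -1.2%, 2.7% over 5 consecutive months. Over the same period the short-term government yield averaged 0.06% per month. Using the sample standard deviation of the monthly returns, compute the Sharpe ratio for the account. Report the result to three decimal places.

0.312

Mean return μ = 3.50 / 5 = 0.7000%
Σ(r − μ)² = 16.8600; sample σ = √(16.8600/4) = 2.0530%
Sharpe = (μ − rf) / σ = (0.7000 − 0.06) / 2.0530 = 0.6400 / 2.0530 = 0.3117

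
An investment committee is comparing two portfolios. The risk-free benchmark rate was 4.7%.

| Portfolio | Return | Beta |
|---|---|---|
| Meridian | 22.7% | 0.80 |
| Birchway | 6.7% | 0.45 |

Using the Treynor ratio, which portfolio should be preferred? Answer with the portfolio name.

Meridian

Meridian: Treynor = (22.7% − 4.7%) / 0.80 = 22.500
Birchway: Treynor = (6.7% − 4.7%) / 0.45 = 4.444
Highest: Meridian (22.500).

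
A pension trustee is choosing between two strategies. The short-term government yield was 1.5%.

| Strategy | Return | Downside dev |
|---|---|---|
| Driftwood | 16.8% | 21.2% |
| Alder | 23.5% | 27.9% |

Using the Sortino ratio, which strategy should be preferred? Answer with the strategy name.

Alder

Driftwood: Sortino ratio = (16.8% − 1.5%) / 21.2% = 0.722
Alder: Sortino ratio = (23.5% − 1.5%) / 27.9% = 0.789
Highest: Alder (0.789).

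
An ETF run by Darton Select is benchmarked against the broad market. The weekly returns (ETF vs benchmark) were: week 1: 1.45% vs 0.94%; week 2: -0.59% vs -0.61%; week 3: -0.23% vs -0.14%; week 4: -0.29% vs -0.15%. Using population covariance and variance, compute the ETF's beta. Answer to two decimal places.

1.38

r̄p = 0.0850%,  r̄m = 0.0100%
Cov = Σ(rp − r̄p)(rm − r̄m) / 4 = 0.4488
Var(rm) = Σ(rm − r̄m)² / 4 = 0.3244
β = Cov / Var = 0.4488 / 0.3244 = 1.3835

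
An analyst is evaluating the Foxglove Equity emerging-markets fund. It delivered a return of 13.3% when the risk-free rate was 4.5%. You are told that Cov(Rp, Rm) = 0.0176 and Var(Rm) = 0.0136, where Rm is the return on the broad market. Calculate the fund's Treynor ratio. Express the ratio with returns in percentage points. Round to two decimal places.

6.80

β = Cov / Var = 0.0176 / 0.0136 = 1.2941
Treynor = (Rp − Rf) / β = (13.3% − 4.5%) / 1.2941 = 8.80 / 1.2941 = 6.8001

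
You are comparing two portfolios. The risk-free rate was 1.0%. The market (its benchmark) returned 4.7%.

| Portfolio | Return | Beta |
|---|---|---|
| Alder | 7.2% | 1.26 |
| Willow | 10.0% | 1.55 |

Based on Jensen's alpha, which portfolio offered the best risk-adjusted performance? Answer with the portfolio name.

Alder: α = 7.2% − [1.0% + 1.26 × (4.7% − 1.0%)] = 1.538
Willow: α = 10.0% − [1.0% + 1.55 × (4.7% − 1.0%)] = 3.265
Highest: Willow (3.265).

Willow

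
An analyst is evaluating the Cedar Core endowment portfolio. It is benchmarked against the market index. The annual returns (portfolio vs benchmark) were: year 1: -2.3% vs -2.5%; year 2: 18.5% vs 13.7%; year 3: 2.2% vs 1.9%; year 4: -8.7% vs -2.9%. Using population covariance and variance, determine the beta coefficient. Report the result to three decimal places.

r̄p = 2.4250%,  r̄m = 2.5500%
Cov = Σ(rp − r̄p)(rm − r̄m) / 4 = 65.9688
Var(rm) = Σ(rm − r̄m)² / 4 = 44.9875
β = Cov / Var = 65.9688 / 44.9875 = 1.4664

1.466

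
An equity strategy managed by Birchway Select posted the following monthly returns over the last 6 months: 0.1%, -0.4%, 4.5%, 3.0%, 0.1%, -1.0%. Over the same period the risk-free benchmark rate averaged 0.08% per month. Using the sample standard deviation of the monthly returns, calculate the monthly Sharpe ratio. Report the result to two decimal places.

0.44

r̄ = (0.1 − 0.4 + 4.5 + 3 + 0.1 − 1) / 6 = 6.30 / 6 = 1.0500%
Σ(r − r̄)² = (0.1 − 1.0500)² + (-0.4 − 1.0500)² + (4.5 − 1.0500)² + … = 23.8150
σ = √[23.8150 / 5] = 2.1824%
Sharpe = (r̄ − rf) / σ = (1.0500 − 0.08) / 2.1824 = 0.9700 / 2.1824 = 0.4445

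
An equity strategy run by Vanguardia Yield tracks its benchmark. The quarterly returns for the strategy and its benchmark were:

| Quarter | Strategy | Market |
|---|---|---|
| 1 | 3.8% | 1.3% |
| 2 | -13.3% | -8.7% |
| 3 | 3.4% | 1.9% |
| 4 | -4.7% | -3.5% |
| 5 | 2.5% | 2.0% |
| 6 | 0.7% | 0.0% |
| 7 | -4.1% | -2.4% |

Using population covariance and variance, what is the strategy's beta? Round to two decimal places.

1.58

r̄p = -1.6714%,  r̄m = -1.3429%
Cov = Σ(rp − r̄p)(rm − r̄m) / 7 = 20.3841
Var(rm) = Σ(rm − r̄m)² / 7 = 12.9110
β = Cov / Var = 20.3841 / 12.9110 = 1.5788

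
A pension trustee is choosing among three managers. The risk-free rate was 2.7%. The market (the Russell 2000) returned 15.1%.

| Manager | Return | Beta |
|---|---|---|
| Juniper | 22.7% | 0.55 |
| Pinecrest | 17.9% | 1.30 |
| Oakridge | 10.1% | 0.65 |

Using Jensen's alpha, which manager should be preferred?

Juniper: α = 22.7% − [2.7% + 0.55 × (15.1% − 2.7%)] = 13.180
Pinecrest: α = 17.9% − [2.7% + 1.30 × (15.1% − 2.7%)] = -0.920
Oakridge: α = 10.1% − [2.7% + 0.65 × (15.1% − 2.7%)] = -0.660
Highest: Juniper (13.180).

Juniper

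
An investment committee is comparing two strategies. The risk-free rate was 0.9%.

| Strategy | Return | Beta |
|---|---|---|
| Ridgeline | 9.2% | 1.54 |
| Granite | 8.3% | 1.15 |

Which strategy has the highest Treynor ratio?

Granite

Ridgeline: Treynor = (9.2% − 0.9%) / 1.54 = 5.390
Granite: Treynor = (8.3% − 0.9%) / 1.15 = 6.435
Highest: Granite (6.435).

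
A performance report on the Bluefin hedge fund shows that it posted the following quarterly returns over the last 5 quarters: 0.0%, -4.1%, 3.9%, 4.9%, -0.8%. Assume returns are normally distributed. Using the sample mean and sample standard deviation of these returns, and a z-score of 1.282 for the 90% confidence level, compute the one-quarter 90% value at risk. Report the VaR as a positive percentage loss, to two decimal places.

3.91

Mean return r̄ = 3.90 / 5 = 0.7800%
Sample std dev = √[53.6280 / 4] = 3.6616%
VaR = −(r̄ − z·σ) = −(0.7800 − 1.282 × 3.6616) = −(-3.9142) = 3.9142%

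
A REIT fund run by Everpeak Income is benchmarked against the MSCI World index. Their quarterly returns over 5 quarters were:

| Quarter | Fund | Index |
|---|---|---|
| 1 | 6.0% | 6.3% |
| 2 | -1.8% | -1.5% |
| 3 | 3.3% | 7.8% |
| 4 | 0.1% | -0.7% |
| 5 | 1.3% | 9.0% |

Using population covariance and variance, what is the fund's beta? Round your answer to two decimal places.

r̄p = 1.7800%,  r̄m = 4.1800%
Cov = Σ(rp − r̄p)(rm − r̄m) / 5 = 8.1336
Var(rm) = Σ(rm − r̄m)² / 5 = 19.3816
β = Cov / Var = 8.1336 / 19.3816 = 0.4197

0.42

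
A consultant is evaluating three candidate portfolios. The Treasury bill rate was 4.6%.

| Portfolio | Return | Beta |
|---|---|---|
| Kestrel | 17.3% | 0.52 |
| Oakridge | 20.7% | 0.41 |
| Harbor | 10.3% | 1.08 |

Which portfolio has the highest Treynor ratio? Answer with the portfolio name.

Kestrel: Treynor = (17.3% − 4.6%) / 0.52 = 24.423
Oakridge: Treynor = (20.7% − 4.6%) / 0.41 = 39.268
Harbor: Treynor = (10.3% − 4.6%) / 1.08 = 5.278
Highest: Oakridge (39.268).

Oakridge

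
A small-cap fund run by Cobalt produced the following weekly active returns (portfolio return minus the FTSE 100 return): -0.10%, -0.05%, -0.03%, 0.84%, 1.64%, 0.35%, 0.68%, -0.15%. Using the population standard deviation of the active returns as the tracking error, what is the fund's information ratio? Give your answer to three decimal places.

0.678

r̄ = (-0.1 − 0.05 − 0.03 + 0.84 + 1.64 + 0.35 + 0.68 − 0.15) / 8 = 0.3975%
Σ(r − r̄)² = (-0.1 − 0.3975)² + (-0.05 − 0.3975)² + (-0.03 − 0.3975)² + … = 2.7520
population σ = √(2.7520 / 8) = √0.3440 = 0.5865%
IR = r̄ / tracking error = 0.3975 / 0.5865 = 0.6777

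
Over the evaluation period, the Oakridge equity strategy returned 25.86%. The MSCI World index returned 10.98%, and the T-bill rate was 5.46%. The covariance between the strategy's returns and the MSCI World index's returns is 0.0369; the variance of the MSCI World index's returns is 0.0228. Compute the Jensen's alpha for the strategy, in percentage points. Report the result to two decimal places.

11.47

β = Cov / Var = 0.0369 / 0.0228 = 1.6184
E[R] = Rf + β(Rm − Rf) = 5.46% + 1.6184 × (10.98% − 5.46%) = 14.3936%
α = Rp − E[R] = 25.86% − 14.3936% = 11.4664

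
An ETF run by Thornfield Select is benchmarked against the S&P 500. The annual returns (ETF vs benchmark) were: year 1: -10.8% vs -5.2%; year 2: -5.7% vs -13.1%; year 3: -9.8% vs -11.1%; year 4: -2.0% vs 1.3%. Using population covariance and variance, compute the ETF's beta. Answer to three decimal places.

0.303

r̄p = -7.0750%,  r̄m = -7.0250%
Cov = Σ(rp − r̄p)(rm − r̄m) / 4 = 9.5506
Var(rm) = Σ(rm − r̄m)² / 4 = 31.5369
β = Cov / Var = 9.5506 / 31.5369 = 0.3028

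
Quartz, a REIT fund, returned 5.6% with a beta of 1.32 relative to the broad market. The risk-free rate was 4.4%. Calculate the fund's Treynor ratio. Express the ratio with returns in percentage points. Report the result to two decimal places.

0.91

Treynor = (Rp − Rf) / β = (5.6% − 4.4%) / 1.32 = 1.20 / 1.32 = 0.9091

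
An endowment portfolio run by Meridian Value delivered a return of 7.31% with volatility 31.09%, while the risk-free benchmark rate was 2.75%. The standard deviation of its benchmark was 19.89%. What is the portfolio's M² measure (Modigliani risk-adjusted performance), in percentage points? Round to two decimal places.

Sharpe = (Rp − Rf) / σp = (7.31% − 2.75%) / 31.09% = 0.1467
M² = Rf + Sharpe × σm = 2.75% + 0.1467 × 19.89% = 5.6679%

5.67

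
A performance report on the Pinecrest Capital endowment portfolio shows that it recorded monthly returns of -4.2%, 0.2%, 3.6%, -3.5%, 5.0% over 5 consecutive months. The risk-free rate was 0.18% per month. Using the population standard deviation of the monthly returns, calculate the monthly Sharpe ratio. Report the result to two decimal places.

Mean return μ = 1.10 / 5 = 0.2200%
Population σ = √[Σ(r − μ)² / 5] = √[67.6480 / 5] = √13.5296 = 3.6783%
Sharpe = (μ − rf) / σ = (0.2200 − 0.18) / 3.6783 = 0.0400 / 3.6783 = 0.0109

0.01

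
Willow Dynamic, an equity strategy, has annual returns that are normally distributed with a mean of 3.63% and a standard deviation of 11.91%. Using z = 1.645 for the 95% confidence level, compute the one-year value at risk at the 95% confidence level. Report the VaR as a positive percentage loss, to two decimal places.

VaR (as % loss) = −(μ − z·σ) = −(3.63% − 1.645 × 11.91%) = −(-15.96195%) = 15.96195%

15.96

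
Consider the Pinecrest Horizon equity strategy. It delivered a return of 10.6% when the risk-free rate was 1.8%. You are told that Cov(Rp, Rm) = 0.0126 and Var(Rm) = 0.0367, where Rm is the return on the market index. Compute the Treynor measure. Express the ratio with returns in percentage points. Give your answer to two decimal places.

β = Cov / Var = 0.0126 / 0.0367 = 0.3433
Treynor = (Rp − Rf) / β = (10.6% − 1.8%) / 0.3433 = 8.80 / 0.3433 = 25.6336

25.63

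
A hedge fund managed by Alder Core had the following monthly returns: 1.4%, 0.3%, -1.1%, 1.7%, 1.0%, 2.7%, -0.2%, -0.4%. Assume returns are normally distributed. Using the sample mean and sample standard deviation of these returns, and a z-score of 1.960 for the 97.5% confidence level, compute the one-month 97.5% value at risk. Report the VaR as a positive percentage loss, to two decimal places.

Mean return r̄ = 5.40 / 8 = 0.6750%
Sample std dev = √[10.9950 / 7] = 1.2533%
VaR = −(r̄ − z·σ) = −(0.6750 − 1.960 × 1.2533) = −(-1.7815) = 1.7815%

1.78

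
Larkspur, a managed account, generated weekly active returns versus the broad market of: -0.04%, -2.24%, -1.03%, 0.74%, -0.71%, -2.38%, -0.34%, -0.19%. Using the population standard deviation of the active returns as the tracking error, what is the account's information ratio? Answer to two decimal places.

-0.77

Mean return r̄ = -6.190 / 8 = -0.7738%
Population std dev = √[8.1584 / 8] = 1.0099%
IR = r̄ / tracking error = -0.7738 / 1.0099 = -0.7662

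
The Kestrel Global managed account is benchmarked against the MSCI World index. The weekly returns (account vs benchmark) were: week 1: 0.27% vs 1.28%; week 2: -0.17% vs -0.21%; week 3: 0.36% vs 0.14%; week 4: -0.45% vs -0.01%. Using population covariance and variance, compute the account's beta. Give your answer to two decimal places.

0.32

r̄p = 0.0025%,  r̄m = 0.3000%
Cov = Σ(rp − r̄p)(rm − r̄m) / 4 = 0.1083
Var(rm) = Σ(rm − r̄m)² / 4 = 0.3356
β = Cov / Var = 0.1083 / 0.3356 = 0.3227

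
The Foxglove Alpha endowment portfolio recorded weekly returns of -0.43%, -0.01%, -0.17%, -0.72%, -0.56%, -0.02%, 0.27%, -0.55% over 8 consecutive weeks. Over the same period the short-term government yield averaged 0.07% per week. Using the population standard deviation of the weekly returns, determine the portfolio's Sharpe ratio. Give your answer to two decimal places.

Mean return μ = -2.190 / 8 = -0.2738%
Σ(r − μ)² = 0.8222; population σ = √(0.8222/8) = 0.3206%
Sharpe = (μ − rf) / σ = (-0.2738 − 0.07) / 0.3206 = -0.3438 / 0.3206 = -1.0724

-1.07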